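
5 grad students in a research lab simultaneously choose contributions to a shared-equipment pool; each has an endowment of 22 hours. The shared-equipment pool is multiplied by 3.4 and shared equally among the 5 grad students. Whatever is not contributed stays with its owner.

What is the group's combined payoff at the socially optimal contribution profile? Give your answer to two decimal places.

Each contributed unit returns 3.400 to the group as a whole (0.6800 to each of 5 players), which exceeds 1, so the social optimum is full contribution: group total = 3.400 × 110 = 374.00.

374.00 hours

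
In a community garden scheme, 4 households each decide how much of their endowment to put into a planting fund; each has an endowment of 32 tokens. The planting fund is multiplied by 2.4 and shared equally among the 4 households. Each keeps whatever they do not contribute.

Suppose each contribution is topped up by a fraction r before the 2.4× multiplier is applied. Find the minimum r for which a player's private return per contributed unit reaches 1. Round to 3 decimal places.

0.667

With matching at rate r, one contributed unit becomes (1 + r) in the planting fund and returns 2.4 × (1 + r) / 4 to the contributor.
Setting this equal to 1: 1 + r = 4/2.4 = 1.6667.
So the minimum matching rate is r = 1.6667 − 1 = 0.667.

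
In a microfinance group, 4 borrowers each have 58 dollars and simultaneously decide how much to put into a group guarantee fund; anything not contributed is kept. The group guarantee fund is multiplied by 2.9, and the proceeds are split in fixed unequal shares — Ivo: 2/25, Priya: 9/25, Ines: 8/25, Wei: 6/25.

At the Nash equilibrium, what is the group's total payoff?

Each unit j contributes comes back to j as 2.9 × (j's share), so j prefers to contribute only if that share exceeds 1/2.9 = 0.3448; otherwise keeping the unit dominates.
Priya alone (share 9/25) is above the threshold, contributing 58; the remaining 3 contribute 0. Total contributed: 58.
The group guarantee fund pays out 2.9 × 58 = 168.20 in total (split across the unequal shares, but the aggregate is all that matters for the group sum).
The 3 free-riders keep 58 each, adding 174. Group total = 174 + 168.20 = 342.20.

342.20 dollars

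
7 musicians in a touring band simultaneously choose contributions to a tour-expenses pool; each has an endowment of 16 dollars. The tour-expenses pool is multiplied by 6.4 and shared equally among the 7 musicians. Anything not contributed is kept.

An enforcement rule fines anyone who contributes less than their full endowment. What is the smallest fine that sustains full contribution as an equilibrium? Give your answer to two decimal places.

Given the others contribute fully, the best deviation is to contribute 0 (any partial contribution still incurs the fine and gives up units whose private return 0.9143 is below 1).
Deviating from 16 to 0 saves 16 dollars but forfeits the deviator's share of the drop in the tour-expenses pool: 6.4/7 × 16 = 14.63.
So the deviation gain is 16 − 14.63 = 1.37, and the fine must be at least 1.37 dollars to wipe it out.

1.37 dollars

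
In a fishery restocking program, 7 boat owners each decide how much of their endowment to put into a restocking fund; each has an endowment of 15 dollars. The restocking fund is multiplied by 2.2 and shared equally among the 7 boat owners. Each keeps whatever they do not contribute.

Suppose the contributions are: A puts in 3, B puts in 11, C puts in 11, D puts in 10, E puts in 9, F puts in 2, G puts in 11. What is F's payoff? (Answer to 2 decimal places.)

30.91 dollars

Total contributed: 3 + 11 + 11 + 10 + 9 + 2 + 11 = 57.
Each receives 2.2 × 57 / 7 = 17.91 from the restocking fund.
F keeps 15 − 2 = 13, so F's payoff is 13 + 17.91 = 30.91.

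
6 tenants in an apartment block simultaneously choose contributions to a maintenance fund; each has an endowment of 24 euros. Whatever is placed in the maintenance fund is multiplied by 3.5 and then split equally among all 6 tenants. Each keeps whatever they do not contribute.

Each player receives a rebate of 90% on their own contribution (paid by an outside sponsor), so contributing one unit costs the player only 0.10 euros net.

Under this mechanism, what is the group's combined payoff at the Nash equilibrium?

With the mechanism, a contributed unit returns (3.5/6) / 0.10 = 5.8333 per unit of net cost to the contributor — now above 1 — so contributing fully is weakly dominant for every player.
So the Nash equilibrium is full contribution by all 6; the group earns 6 × (24 × 0.90 + 3.5 × 24) = 633.60.

633.60 euros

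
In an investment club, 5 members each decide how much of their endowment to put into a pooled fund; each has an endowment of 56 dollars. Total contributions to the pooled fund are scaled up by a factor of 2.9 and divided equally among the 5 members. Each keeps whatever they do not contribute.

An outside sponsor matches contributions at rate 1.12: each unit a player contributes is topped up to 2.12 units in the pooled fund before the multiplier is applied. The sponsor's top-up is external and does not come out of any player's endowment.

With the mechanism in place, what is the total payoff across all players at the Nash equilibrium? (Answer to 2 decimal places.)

The effective private return per unit is now 2.9 × 2.12 / 5 = 1.2296 > 1, so every player's dominant strategy flips to full contribution.
At the Nash equilibrium everyone contributes 56. Group total payoff = 2.9 × 2.12 × 280 = 1721.44.

1721.44 dollars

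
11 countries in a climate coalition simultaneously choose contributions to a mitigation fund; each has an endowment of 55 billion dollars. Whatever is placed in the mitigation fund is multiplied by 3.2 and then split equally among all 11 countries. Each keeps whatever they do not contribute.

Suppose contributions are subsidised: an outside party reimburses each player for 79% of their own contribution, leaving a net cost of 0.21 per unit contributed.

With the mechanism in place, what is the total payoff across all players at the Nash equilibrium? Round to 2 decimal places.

2413.95 billion dollars

With the mechanism, a contributed unit returns (3.2/11) / 0.21 = 1.3853 per unit of net cost to the contributor — now above 1 — so contributing fully is weakly dominant for every player.
So the Nash equilibrium is full contribution by all 11; the group earns 11 × (55 × 0.79 + 3.2 × 55) = 2413.95.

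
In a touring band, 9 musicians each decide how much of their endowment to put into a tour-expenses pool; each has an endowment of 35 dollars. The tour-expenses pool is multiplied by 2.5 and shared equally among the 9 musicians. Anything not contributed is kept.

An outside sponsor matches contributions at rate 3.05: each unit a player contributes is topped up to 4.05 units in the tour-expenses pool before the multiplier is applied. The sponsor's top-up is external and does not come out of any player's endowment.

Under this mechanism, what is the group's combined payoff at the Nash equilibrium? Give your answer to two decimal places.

3189.38 dollars

The effective private return per unit is now 2.5 × 4.05 / 9 = 1.1250 > 1, so every player's dominant strategy flips to full contribution.
So the Nash equilibrium is full contribution by all 9; the group earns 2.5 × 4.05 × 315 = 3189.38.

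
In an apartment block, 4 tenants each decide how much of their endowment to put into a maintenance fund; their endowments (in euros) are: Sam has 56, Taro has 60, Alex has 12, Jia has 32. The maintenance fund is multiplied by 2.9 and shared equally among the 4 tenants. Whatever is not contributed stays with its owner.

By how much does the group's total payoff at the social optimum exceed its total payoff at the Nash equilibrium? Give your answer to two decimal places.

304.00 euros

The private return per contributed unit is 2.9/4 = 0.7250 < 1 for every player regardless of endowment, so the Nash equilibrium is zero contribution and the group total is Σ E_j = 56 + 60 + 12 + 32 = 160.
Each contributed unit returns 2.900 to the group, so the social optimum is full contribution by everyone: group total = 2.900 × 160 = 464.00.
Efficiency loss = (2.900 − 1) × 160 = 304.00.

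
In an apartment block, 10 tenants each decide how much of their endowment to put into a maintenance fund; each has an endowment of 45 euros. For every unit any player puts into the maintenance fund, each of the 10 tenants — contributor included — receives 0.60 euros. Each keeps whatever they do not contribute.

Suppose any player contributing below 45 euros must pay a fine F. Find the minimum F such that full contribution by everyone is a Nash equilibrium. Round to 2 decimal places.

Given the others contribute fully, the best deviation is to contribute 0 (any partial contribution still incurs the fine and gives up units whose private return 0.60 is below 1).
Deviating from 45 to 0 saves 45 euros but forfeits the deviator's share of the drop in the maintenance fund: 0.60 × 45 = 27.00.
So the deviation gain is 45 − 27.00 = 18.00, and the fine must be at least 18.00 euros to wipe it out.

18.00 euros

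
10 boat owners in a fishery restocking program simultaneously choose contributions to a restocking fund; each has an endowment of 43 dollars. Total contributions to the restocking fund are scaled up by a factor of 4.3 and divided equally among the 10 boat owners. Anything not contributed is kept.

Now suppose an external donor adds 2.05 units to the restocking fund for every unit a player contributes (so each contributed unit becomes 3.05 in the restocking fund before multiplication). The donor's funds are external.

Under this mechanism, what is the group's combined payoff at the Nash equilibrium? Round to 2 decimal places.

Under the mechanism each unit contributed yields 4.3 × 3.05 / 10 = 1.3115 back to its contributor per unit of net cost, which exceeds 1, making full contribution the dominant choice for everyone.
At the Nash equilibrium everyone contributes 43. Group total payoff = 4.3 × 3.05 × 430 = 5639.45.

5639.45 dollars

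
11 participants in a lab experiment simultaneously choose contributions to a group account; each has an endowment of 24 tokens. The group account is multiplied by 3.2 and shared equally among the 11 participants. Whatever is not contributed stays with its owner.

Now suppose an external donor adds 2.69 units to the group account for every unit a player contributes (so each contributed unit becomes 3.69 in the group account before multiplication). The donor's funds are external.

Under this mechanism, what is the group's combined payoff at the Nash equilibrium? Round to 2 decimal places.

3117.31 tokens

The effective private return per unit is now 3.2 × 3.69 / 11 = 1.0735 > 1, so every player's dominant strategy flips to full contribution.
At the Nash equilibrium everyone contributes 24. Group total payoff = 3.2 × 3.69 × 264 = 3117.31.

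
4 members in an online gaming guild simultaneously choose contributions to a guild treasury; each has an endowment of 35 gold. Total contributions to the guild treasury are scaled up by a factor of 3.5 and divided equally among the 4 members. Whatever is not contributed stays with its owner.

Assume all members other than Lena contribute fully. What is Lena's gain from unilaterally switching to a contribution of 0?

4.38 gold

Switching from a contribution of 35 to 0 lets Lena keep an extra 35 gold, but lowers the guild treasury by 35, which costs Lena their own share of that drop: 3.5/4 × 35 = 30.62.
Net gain = 35 − 30.62 = 4.38. The private return per contributed unit (0.8750) is below 1, so free-riding is indeed the best response regardless of what the others do.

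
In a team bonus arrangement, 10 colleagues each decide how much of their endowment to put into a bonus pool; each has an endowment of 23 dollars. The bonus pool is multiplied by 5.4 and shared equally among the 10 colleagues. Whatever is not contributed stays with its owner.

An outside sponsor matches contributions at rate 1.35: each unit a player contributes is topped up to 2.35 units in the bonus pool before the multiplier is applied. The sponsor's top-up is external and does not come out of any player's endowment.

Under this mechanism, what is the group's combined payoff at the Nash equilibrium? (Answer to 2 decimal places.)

2918.70 dollars

With the mechanism, a contributed unit returns 5.4 × 2.35 / 10 = 1.2690 per unit of net cost to the contributor — now above 1 — so contributing fully is weakly dominant for every player.
At the Nash equilibrium everyone contributes 23. Group total payoff = 5.4 × 2.35 × 230 = 2918.70.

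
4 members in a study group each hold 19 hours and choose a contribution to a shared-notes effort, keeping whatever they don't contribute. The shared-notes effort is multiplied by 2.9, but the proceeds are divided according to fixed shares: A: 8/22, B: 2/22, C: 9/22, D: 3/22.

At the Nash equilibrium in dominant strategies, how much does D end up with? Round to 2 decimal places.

Player j's private return per contributed unit is 2.9 × (j's share). Contributing is weakly dominant for j when that share is at least 1/2.9 = 0.3448, and contributing 0 is dominant otherwise.
A and C clear that bar, contributing 19 each; the remaining 2 contribute 0. Total contributed: 38.
D keeps 19 and receives 2.9 × 38 × 3/22 = 15.03 from the shared-notes effort, for a payoff of 34.03.

34.03 hours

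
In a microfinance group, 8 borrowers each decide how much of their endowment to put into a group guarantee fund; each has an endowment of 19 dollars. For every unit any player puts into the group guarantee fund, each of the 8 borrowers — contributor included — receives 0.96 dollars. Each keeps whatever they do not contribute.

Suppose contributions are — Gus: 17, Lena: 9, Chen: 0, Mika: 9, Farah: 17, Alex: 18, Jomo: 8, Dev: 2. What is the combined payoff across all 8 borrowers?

Total contributed: 17 + 9 + 0 + 9 + 17 + 18 + 8 + 2 = 80; total kept: 8 × 19 − 80 = 72.
The group guarantee fund pays out 0.96 × 8 × 80 = 614.40 in aggregate.
Group total = 72 + 614.40 = 686.40.

686.40 dollars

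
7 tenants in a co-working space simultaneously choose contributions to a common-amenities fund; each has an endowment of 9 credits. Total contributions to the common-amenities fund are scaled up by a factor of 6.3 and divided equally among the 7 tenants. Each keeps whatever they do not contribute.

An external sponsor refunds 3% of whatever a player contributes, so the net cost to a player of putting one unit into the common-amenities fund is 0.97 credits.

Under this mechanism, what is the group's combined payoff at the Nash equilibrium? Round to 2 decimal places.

With the mechanism, a contributed unit returns (6.3/7) / 0.97 = 0.9278 per unit of net cost — still below 1 — so contributing 0 remains dominant for every player.
At the Nash equilibrium no one contributes; group total payoff = 7 × 9 = 63.

63.00 credits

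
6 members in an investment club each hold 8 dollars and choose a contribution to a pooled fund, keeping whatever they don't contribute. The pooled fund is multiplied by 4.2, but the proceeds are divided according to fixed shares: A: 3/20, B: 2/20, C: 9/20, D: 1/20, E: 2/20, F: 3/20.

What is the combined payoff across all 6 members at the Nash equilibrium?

Player j's private return per contributed unit is 4.2 × (j's share). Contributing is weakly dominant for j when that share is at least 1/4.2 = 0.2381, and contributing 0 is dominant otherwise.
C alone (share 9/20) is above the threshold, contributing 8; the remaining 5 contribute 0. Total contributed: 8.
The pooled fund pays out 4.2 × 8 = 33.60 in total (split across the unequal shares, but the aggregate is all that matters for the group sum).
The 5 free-riders keep 8 each, adding 40. Group total = 40 + 33.60 = 73.60.

73.60 dollars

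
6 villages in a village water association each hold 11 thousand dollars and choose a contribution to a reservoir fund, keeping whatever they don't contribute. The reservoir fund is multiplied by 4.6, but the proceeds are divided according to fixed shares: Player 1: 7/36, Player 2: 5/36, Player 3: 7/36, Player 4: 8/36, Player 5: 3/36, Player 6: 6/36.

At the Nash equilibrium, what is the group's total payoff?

105.60 thousand dollars

A player with share s gets back 4.6·s per unit contributed, so full contribution is dominant for anyone with s > 1/4.6 = 0.2174 and zero contribution is dominant for anyone below.
Only Player 4 (8/36) clears that bar, contributing 11; the remaining 5 contribute 0. Total contributed: 11.
The reservoir fund pays out 4.6 × 11 = 50.60 in total (split across the unequal shares, but the aggregate is all that matters for the group sum).
The 5 free-riders keep 11 each, adding 55. Group total = 55 + 50.60 = 105.60.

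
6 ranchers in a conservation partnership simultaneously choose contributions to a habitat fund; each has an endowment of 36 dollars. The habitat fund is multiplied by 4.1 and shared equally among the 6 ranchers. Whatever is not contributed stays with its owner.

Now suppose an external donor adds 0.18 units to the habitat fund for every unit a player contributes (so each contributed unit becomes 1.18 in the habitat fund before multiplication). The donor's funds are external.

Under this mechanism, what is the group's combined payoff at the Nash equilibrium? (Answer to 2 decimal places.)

The effective private return is 4.1 × 1.18 / 6 = 0.8063, which is still under 1, so the mechanism doesn't change anyone's dominant strategy: zero contribution.
At the Nash equilibrium no one contributes; group total payoff = 6 × 36 = 216.

216.00 dollars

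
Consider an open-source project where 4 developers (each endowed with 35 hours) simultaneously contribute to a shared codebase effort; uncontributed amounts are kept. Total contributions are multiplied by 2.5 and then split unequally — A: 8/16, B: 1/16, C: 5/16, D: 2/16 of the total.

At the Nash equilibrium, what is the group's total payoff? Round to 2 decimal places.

For player j, contributing a unit is worthwhile iff 2.5 × (j's share) ≥ 1, i.e. iff j's share is at least 0.4000.
The only share above 0.4000 is A's 8/16, contributing 35; the remaining 3 contribute 0. Total contributed: 35.
The shared codebase effort pays out 2.5 × 35 = 87.50 in total (split across the unequal shares, but the aggregate is all that matters for the group sum).
The 3 free-riders keep 35 each, adding 105. Group total = 105 + 87.50 = 192.50.

192.50 hours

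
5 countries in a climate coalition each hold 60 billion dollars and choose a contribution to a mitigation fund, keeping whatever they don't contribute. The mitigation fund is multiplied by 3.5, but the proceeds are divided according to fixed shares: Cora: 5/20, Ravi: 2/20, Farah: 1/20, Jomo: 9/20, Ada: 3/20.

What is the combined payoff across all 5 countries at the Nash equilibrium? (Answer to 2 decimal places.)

450.00 billion dollars

Player j's private return per contributed unit is 3.5 × (j's share). Contributing is weakly dominant for j when that share is at least 1/3.5 = 0.2857, and contributing 0 is dominant otherwise.
The only share above 0.2857 is Jomo's 9/20, contributing 60; the remaining 4 contribute 0. Total contributed: 60.
The mitigation fund pays out 3.5 × 60 = 210.00 in total (split across the unequal shares, but the aggregate is all that matters for the group sum).
The 4 free-riders keep 60 each, adding 240. Group total = 240 + 210.00 = 450.00.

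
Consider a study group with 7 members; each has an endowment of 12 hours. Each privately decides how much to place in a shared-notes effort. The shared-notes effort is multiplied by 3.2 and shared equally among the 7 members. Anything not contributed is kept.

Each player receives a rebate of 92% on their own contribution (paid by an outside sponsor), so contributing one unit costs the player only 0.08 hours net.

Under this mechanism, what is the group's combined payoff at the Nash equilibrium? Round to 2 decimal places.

With the mechanism, a contributed unit returns (3.2/7) / 0.08 = 5.7143 per unit of net cost to the contributor — now above 1 — so contributing fully is weakly dominant for every player.
So the Nash equilibrium is full contribution by all 7; the group earns 7 × (12 × 0.92 + 3.2 × 12) = 346.08.

346.08 hours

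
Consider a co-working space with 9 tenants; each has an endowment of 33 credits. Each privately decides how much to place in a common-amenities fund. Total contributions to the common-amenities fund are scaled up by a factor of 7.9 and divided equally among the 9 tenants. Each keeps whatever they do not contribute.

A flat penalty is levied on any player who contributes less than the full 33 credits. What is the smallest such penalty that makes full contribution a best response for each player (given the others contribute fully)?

4.03 credits

Given the others contribute fully, the best deviation is to contribute 0 (any partial contribution still incurs the fine and gives up units whose private return 0.8778 is below 1).
Deviating from 33 to 0 saves 33 credits but forfeits the deviator's share of the drop in the common-amenities fund: 7.9/9 × 33 = 28.97.
So the deviation gain is 33 − 28.97 = 4.03, and the fine must be at least 4.03 credits to wipe it out.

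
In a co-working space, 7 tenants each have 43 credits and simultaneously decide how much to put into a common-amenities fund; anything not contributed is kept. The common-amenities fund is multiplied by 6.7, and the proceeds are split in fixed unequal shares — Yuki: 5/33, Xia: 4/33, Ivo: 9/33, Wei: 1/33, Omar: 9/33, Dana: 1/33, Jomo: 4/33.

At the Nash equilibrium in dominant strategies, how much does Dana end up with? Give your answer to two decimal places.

69.19 credits

For player j, contributing a unit is worthwhile iff 6.7 × (j's share) ≥ 1, i.e. iff j's share is at least 0.1493.
Yuki, Ivo and Omar are above the threshold, contributing 43 each; the remaining 4 contribute 0. Total contributed: 129.
Dana keeps 43 and receives 6.7 × 129 × 1/33 = 26.19 from the common-amenities fund, for a payoff of 69.19.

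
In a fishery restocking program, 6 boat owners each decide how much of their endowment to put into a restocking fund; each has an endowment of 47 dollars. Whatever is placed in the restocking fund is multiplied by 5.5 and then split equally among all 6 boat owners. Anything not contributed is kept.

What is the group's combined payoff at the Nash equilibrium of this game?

282.00 dollars

Each contributed unit returns 5.5/6 = 0.9167 to its contributor — below 1 — so contributing 0 is dominant for every player. At the Nash equilibrium everyone keeps their 47, and the group total is 6 × 47 = 282.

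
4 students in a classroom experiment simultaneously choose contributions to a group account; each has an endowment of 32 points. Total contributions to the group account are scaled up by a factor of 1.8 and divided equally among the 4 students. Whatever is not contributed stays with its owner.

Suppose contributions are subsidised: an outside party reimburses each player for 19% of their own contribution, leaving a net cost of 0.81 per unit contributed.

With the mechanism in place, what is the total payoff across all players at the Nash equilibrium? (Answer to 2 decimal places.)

The effective private return is (1.8/4) / 0.81 = 0.5556, which is still under 1, so the mechanism doesn't change anyone's dominant strategy: zero contribution.
Everyone keeps their endowment and the group total is 4 × 32 = 128.

128.00 points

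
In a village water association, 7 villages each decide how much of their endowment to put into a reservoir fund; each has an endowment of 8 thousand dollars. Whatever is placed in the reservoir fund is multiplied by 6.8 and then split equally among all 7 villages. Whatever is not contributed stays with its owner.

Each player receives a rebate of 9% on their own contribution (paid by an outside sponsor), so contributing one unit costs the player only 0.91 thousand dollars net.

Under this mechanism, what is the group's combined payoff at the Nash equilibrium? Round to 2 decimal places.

385.84 thousand dollars

Under the mechanism each unit contributed yields (6.8/7) / 0.91 = 1.0675 back to its contributor per unit of net cost, which exceeds 1, making full contribution the dominant choice for everyone.
At the Nash equilibrium everyone contributes 8. Group total payoff = 7 × (8 × 0.09 + 6.8 × 8) = 385.84.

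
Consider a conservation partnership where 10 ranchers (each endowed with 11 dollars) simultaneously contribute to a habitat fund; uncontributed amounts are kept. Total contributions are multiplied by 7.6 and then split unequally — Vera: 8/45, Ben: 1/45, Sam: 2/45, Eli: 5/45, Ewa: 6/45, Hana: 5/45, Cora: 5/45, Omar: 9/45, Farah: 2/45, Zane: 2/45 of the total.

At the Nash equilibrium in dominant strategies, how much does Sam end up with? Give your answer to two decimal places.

Each unit j contributes comes back to j as 7.6 × (j's share), so j prefers to contribute only if that share exceeds 1/7.6 = 0.1316; otherwise keeping the unit dominates.
Vera, Ewa and Omar clear that bar, contributing 11 each; the remaining 7 contribute 0. Total contributed: 33.
Sam keeps 11 and receives 7.6 × 33 × 2/45 = 11.15 from the habitat fund, for a payoff of 22.15.

22.15 dollars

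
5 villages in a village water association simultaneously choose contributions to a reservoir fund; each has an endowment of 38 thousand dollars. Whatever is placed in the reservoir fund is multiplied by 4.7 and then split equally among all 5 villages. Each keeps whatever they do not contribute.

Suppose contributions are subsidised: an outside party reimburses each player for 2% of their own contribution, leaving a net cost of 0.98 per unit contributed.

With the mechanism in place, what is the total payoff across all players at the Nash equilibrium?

190.00 thousand dollars

The effective private return is (4.7/5) / 0.98 = 0.9592, which is still under 1, so the mechanism doesn't change anyone's dominant strategy: zero contribution.
Everyone keeps their endowment and the group total is 5 × 38 = 190.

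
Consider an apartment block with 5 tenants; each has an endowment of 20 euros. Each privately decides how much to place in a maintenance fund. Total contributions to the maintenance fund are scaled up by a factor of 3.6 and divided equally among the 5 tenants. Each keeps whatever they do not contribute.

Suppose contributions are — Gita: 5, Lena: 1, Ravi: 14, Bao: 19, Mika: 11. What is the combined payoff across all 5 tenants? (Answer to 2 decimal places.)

230.00 euros

Total contributed: 5 + 1 + 14 + 19 + 11 = 50; total kept: 5 × 20 − 50 = 50.
The maintenance fund pays out 3.6 × 50 = 180.00 in aggregate.
Group total = 50 + 180.00 = 230.00.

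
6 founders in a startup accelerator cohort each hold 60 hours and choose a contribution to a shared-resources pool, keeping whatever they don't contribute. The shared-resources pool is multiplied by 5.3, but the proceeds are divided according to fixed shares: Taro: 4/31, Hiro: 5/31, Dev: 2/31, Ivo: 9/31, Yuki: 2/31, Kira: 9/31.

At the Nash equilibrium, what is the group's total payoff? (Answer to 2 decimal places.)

Each unit j contributes comes back to j as 5.3 × (j's share), so j prefers to contribute only if that share exceeds 1/5.3 = 0.1887; otherwise keeping the unit dominates.
Ivo and Kira are above the threshold, contributing 60 each; the remaining 4 contribute 0. Total contributed: 120.
The shared-resources pool pays out 5.3 × 120 = 636.00 in total (split across the unequal shares, but the aggregate is all that matters for the group sum).
The 4 free-riders keep 60 each, adding 240. Group total = 240 + 636.00 = 876.00.

876.00 hours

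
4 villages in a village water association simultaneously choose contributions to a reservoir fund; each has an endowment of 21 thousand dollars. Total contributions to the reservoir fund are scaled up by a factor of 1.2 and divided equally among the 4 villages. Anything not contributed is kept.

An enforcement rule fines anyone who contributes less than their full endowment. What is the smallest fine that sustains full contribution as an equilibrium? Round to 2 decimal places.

Given the others contribute fully, the best deviation is to contribute 0 (any partial contribution still incurs the fine and gives up units whose private return 0.3000 is below 1).
Deviating from 21 to 0 saves 21 thousand dollars but forfeits the deviator's share of the drop in the reservoir fund: 1.2/4 × 21 = 6.30.
So the deviation gain is 21 − 6.30 = 14.70, and the fine must be at least 14.70 thousand dollars to wipe it out.

14.70 thousand dollars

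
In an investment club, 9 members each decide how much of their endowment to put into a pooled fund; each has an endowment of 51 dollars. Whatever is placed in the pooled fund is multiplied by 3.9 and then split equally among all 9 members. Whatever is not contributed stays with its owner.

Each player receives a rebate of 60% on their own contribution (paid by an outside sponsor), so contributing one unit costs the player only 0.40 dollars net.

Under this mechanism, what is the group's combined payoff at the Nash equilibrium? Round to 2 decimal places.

2065.50 dollars

With the mechanism, a contributed unit returns (3.9/9) / 0.40 = 1.0833 per unit of net cost to the contributor — now above 1 — so contributing fully is weakly dominant for every player.
So the Nash equilibrium is full contribution by all 9; the group earns 9 × (51 × 0.60 + 3.9 × 51) = 2065.50.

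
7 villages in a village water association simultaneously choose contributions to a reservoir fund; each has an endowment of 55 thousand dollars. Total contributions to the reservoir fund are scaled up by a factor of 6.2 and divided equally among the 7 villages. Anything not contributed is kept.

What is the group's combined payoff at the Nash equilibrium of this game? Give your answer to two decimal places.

Each contributed unit returns 6.2/7 = 0.8857 to its contributor — below 1 — so contributing 0 is dominant for every player. At the Nash equilibrium everyone keeps their 55, and the group total is 7 × 55 = 385.

385.00 thousand dollars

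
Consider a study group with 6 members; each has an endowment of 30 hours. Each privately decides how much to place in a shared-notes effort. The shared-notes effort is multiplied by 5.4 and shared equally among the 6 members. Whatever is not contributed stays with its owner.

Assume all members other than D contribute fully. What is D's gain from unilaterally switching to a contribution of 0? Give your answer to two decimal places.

Switching from a contribution of 30 to 0 lets D keep an extra 30 hours, but lowers the shared-notes effort by 30, which costs D their own share of that drop: 5.4/6 × 30 = 27.00.
Net gain = 30 − 27.00 = 3.00. The private return per contributed unit (0.9000) is below 1, so free-riding is indeed the best response regardless of what the others do.

3.00 hours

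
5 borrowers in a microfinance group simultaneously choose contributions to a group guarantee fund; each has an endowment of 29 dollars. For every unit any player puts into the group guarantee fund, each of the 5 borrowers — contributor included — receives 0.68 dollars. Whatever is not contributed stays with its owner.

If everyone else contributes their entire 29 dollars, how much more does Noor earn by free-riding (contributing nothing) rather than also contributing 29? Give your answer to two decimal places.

9.28 dollars

Switching from a contribution of 29 to 0 lets Noor keep an extra 29 dollars, but lowers the group guarantee fund by 29, which costs Noor their own share of that drop: 0.68 × 29 = 19.72.
Net gain = 29 − 19.72 = 9.28. The private return per contributed unit (0.68) is below 1, so free-riding is indeed the best response regardless of what the others do.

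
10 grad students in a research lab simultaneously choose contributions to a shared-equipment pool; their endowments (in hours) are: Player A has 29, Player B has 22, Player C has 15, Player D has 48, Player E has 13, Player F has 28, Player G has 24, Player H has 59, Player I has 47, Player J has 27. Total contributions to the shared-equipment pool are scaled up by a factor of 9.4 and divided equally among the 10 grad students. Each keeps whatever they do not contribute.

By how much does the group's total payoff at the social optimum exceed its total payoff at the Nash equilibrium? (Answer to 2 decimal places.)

2620.80 hours

The private return per contributed unit is 9.4/10 = 0.9400 < 1 for every player regardless of endowment, so the Nash equilibrium is zero contribution and the group total is Σ E_j = 29 + 22 + 15 + 48 + 13 + 28 + 24 + 59 + 47 + 27 = 312.
Each contributed unit returns 9.400 to the group, so the social optimum is full contribution by everyone: group total = 9.400 × 312 = 2932.80.
Efficiency loss = (9.400 − 1) × 312 = 2620.80.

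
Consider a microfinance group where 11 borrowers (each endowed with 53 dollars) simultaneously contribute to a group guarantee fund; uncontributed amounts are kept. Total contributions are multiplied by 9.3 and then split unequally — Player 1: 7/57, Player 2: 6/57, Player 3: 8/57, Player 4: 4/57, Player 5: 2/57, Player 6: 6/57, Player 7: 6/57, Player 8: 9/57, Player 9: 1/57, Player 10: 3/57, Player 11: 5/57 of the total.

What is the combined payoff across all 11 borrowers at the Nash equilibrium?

A player with share s gets back 9.3·s per unit contributed, so full contribution is dominant for anyone with s > 1/9.3 = 0.1075 and zero contribution is dominant for anyone below.
Player 1, Player 3 and Player 8 are above the threshold, contributing 53 each; the remaining 8 contribute 0. Total contributed: 159.
The group guarantee fund pays out 9.3 × 159 = 1478.70 in total (split across the unequal shares, but the aggregate is all that matters for the group sum).
The 8 free-riders keep 53 each, adding 424. Group total = 424 + 1478.70 = 1902.70.

1902.70 dollars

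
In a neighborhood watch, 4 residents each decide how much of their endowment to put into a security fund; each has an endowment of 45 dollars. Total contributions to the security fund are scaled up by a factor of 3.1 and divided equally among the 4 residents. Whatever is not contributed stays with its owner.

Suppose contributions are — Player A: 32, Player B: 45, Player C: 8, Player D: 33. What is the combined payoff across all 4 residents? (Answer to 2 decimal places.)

427.80 dollars

Total contributed: 32 + 45 + 8 + 33 = 118; total kept: 4 × 45 − 118 = 62.
The security fund pays out 3.1 × 118 = 365.80 in aggregate.
Group total = 62 + 365.80 = 427.80.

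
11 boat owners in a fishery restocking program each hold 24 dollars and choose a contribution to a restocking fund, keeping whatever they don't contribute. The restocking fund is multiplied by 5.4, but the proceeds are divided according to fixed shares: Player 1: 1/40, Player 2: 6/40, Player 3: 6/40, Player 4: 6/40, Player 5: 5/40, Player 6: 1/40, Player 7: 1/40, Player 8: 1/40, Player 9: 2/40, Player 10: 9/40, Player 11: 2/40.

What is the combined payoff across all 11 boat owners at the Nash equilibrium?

Each unit j contributes comes back to j as 5.4 × (j's share), so j prefers to contribute only if that share exceeds 1/5.4 = 0.1852; otherwise keeping the unit dominates.
Player 10 alone (share 9/40) is above the threshold, contributing 24; the remaining 10 contribute 0. Total contributed: 24.
The restocking fund pays out 5.4 × 24 = 129.60 in total (split across the unequal shares, but the aggregate is all that matters for the group sum).
The 10 free-riders keep 24 each, adding 240. Group total = 240 + 129.60 = 369.60.

369.60 dollars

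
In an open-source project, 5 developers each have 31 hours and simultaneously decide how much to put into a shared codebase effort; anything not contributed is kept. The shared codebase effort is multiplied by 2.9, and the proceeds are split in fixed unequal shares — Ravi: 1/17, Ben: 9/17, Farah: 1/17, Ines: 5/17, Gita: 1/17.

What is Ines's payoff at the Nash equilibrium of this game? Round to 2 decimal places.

57.44 hours

A player with share s gets back 2.9·s per unit contributed, so full contribution is dominant for anyone with s > 1/2.9 = 0.3448 and zero contribution is dominant for anyone below.
Ben alone (share 9/17) is above the threshold, contributing 31; the remaining 4 contribute 0. Total contributed: 31.
Ines keeps 31 and receives 2.9 × 31 × 5/17 = 26.44 from the shared codebase effort, for a payoff of 57.44.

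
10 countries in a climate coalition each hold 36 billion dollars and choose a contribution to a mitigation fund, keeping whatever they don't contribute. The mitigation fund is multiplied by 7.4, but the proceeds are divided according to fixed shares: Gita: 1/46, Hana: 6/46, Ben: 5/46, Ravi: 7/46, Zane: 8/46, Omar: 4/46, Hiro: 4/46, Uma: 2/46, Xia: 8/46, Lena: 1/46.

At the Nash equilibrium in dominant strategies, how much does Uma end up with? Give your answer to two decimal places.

Each unit j contributes comes back to j as 7.4 × (j's share), so j prefers to contribute only if that share exceeds 1/7.4 = 0.1351; otherwise keeping the unit dominates.
Ravi, Zane and Xia are above the threshold, contributing 36 each; the remaining 7 contribute 0. Total contributed: 108.
Uma keeps 36 and receives 7.4 × 108 × 2/46 = 34.75 from the mitigation fund, for a payoff of 70.75.

70.75 billion dollars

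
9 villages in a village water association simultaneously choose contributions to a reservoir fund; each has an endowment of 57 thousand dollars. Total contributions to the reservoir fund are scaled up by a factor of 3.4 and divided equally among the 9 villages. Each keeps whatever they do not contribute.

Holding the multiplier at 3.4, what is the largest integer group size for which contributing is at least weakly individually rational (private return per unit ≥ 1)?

3

Private return per unit is 3.4/(group size), which is ≥ 1 whenever the group size is ≤ 3.4.
The largest such integer is 3.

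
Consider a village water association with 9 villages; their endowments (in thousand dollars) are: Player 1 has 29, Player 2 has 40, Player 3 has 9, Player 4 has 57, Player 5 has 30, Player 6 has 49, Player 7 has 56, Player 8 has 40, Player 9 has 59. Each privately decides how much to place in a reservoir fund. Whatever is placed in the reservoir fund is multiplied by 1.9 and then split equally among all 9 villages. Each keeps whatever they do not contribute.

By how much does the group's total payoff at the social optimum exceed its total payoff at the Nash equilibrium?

The private return per contributed unit is 1.9/9 = 0.2111 < 1 for every player regardless of endowment, so the Nash equilibrium is zero contribution and the group total is Σ E_j = 29 + 40 + 9 + 57 + 30 + 49 + 56 + 40 + 59 = 369.
Each contributed unit returns 1.900 to the group, so the social optimum is full contribution by everyone: group total = 1.900 × 369 = 701.10.
Efficiency loss = (1.900 − 1) × 369 = 332.10.

332.10 thousand dollars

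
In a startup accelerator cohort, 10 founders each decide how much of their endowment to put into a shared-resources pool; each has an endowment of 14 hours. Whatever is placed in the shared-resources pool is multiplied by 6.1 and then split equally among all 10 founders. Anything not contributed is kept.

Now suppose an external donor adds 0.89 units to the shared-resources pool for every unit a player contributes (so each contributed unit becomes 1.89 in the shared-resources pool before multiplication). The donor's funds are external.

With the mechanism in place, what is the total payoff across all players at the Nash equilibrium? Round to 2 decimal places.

1614.06 hours

Under the mechanism each unit contributed yields 6.1 × 1.89 / 10 = 1.1529 back to its contributor per unit of net cost, which exceeds 1, making full contribution the dominant choice for everyone.
So the Nash equilibrium is full contribution by all 10; the group earns 6.1 × 1.89 × 140 = 1614.06.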